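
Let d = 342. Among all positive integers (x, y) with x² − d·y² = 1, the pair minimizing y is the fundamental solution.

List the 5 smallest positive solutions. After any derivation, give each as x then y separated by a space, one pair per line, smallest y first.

37 2
2737 148
202501 10950
14982337 810152
1108490437 59940298

d=342: √d = [18; 2,36] (ℓ=2, even), read p_1/q_1
i=0: a=18 ⇒ p=18, q=1
i=1: a=2 ⇒ p=37, q=2
→ (37, 2).  Check: 37²=1369, 342·2²=1368, difference 1.
(x_2, y_2) = (37·37 + 342·2·2, 37·2 + 2·37) = (2737, 148)
(x_3, y_3) = (37·2737 + 342·2·148, 37·148 + 2·2737) = (202501, 10950)
(x_4, y_4) = (37·202501 + 342·2·10950, 37·10950 + 2·202501) = (14982337, 810152)
(x_5, y_5) = (37·14982337 + 342·2·810152, 37·810152 + 2·14982337) = (1108490437, 59940298)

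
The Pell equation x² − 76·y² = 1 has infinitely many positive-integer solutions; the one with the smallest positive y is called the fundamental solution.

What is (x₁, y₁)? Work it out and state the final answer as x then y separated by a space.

57799 6630

√76 = [8; 1,2,1,1,5,4,5,1,1,2,1,16, …], period ℓ=12 (even) → k=11
i=0: a=8 ⇒ p=8, q=1
…
i=3: a=1 ⇒ p=35, q=4
i=4: a=1 ⇒ p=61, q=7
i=5: a=5 ⇒ p=340, q=39
…
i=7: a=5 ⇒ p=7445, q=854
…
i=9: a=1 ⇒ p=16311, q=1871
i=10: a=2 ⇒ p=41488, q=4759
i=11: a=1 ⇒ p=57799, q=6630
(x₁, y₁) = (57799, 6630);  57799² − 76·6630² = 1 ✓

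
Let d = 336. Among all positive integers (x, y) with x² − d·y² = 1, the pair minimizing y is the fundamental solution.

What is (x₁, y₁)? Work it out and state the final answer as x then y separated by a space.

55 3

d=336: √d = [18; 3,36] (ℓ=2, even), read p_1/q_1
i=0: a=18 ⇒ p=18, q=1
i=1: a=3 ⇒ p=55, q=3
fundamental: x₁=55, y₁=3  (since 3025 − 336·9 = 1)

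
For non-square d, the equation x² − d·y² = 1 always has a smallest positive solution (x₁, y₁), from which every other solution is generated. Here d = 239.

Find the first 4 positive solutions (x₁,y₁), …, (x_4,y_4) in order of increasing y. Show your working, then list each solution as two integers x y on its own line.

6195120 400729
76759023628799 4965128484960
951062724926484326640 61519133559490389671
11783895416893046404284364801 762236829394135240588726080

d=239: √d = [15; 2,5,1,2,4,15,4,2,1,5,2,30] (ℓ=12, even), read p_11/q_11
i=0: a=15 ⇒ p=15, q=1
…
i=2: a=5 ⇒ p=170, q=11
i=3: a=1 ⇒ p=201, q=13
…
i=5: a=4 ⇒ p=2489, q=161
i=6: a=15 ⇒ p=37907, q=2452
…
i=8: a=2 ⇒ p=346141, q=22390
i=9: a=1 ⇒ p=500258, q=32359
i=10: a=5 ⇒ p=2847431, q=184185
i=11: a=2 ⇒ p=6195120, q=400729
(x₁, y₁) = (6195120, 400729);  6195120² − 239·400729² = 1 ✓
k=2:  x_2 = 6195120·6195120+239·400729·400729 = 76759023628799,  y_2 = 6195120·400729+400729·6195120 = 4965128484960
k=3:  x_3 = 6195120·76759023628799+239·400729·4965128484960 = 951062724926484326640,  y_3 = 6195120·4965128484960+400729·76759023628799 = 61519133559490389671
k=4:  x_4 = 6195120·951062724926484326640+239·400729·61519133559490389671 = 11783895416893046404284364801,  y_4 = 6195120·61519133559490389671+400729·951062724926484326640 = 762236829394135240588726080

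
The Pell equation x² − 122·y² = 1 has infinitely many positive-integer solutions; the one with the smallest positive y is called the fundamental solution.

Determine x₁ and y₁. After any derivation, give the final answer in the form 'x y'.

243 22

√122 = [11; 22, …], period ℓ=1 (odd) → k=1
k=0  a_k=11  p_k/q_k = 11/1
k=1  a_k=22  p_k/q_k = 243/22
fundamental: x₁=243, y₁=22  (since 59049 − 122·484 = 1)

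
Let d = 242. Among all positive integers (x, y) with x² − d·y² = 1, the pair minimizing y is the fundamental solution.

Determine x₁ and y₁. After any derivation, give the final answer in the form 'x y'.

19601 1260

d=242: √d = [15; 1,1,3,1,14,1,3,1,1,30] (ℓ=10, even), read p_9/q_9
k=0  a_k=15  p_k/q_k = 15/1
k=1  a_k=1  p_k/q_k = 16/1
k=2  a_k=1  p_k/q_k = 31/2
k=3  a_k=3  p_k/q_k = 109/7
k=4  a_k=1  p_k/q_k = 140/9
k=5  a_k=14  p_k/q_k = 2069/133
…
k=7  a_k=3  p_k/q_k = 8696/559
k=8  a_k=1  p_k/q_k = 10905/701
k=9  a_k=1  p_k/q_k = 19601/1260
fundamental: x₁=19601, y₁=1260  (since 384199201 − 242·1587600 = 1)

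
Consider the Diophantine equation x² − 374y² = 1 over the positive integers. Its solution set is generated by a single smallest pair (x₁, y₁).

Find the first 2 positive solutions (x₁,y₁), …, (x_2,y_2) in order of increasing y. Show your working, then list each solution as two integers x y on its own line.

d=374: √d = [19; 2,1,18,1,2,38] (ℓ=6, even), read p_5/q_5
i=0: a=19 ⇒ p=19, q=1
…
i=2: a=1 ⇒ p=58, q=3
i=3: a=18 ⇒ p=1083, q=56
i=4: a=1 ⇒ p=1141, q=59
i=5: a=2 ⇒ p=3365, q=174
(x₁, y₁) = (3365, 174);  3365² − 374·174² = 1 ✓
k=2:  x_2 = 3365·3365+374·174·174 = 22646449,  y_2 = 3365·174+174·3365 = 1171020

3365 174
22646449 1171020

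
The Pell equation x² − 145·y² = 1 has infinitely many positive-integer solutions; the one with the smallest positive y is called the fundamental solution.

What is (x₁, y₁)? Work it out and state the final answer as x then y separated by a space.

289 24

d=145: √d = [12; 24] (ℓ=1, odd), read p_1/q_1
i=0: a=12 ⇒ p=12, q=1
i=1: a=24 ⇒ p=289, q=24
fundamental: x₁=289, y₁=24  (since 83521 − 145·576 = 1)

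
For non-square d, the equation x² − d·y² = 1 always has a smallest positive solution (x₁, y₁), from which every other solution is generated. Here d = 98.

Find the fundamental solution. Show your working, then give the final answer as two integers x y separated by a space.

99 10

[9; 1,8,1,18] for √98; ℓ=4 ⇒ convergent index 3
a_0=9:  p_0=9·1+0=9,  q_0=9·0+1=1
…
a_2=8:  p_2=8·10+9=89,  q_2=8·1+1=9
a_3=1:  p_3=1·89+10=99,  q_3=1·9+1=10
→ (99, 10).  Check: 99²=9801, 98·10²=9800, difference 1.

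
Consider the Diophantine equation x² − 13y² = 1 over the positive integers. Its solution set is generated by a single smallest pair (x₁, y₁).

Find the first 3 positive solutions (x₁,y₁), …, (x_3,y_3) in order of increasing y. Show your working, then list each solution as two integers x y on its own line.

d=13: √d = [3; 1,1,1,1,6] (ℓ=5, odd), read p_9/q_9
step 0: (3, 1)  from 3·(1,0) + (0,1)
step 1: (4, 1)  from 1·(3,1) + (1,0)
step 2: (7, 2)  from 1·(4,1) + (3,1)
…
step 5: (119, 33)  from 6·(18,5) + (11,3)
…
step 8: (393, 109)  from 1·(256,71) + (137,38)
step 9: (649, 180)  from 1·(393,109) + (256,71)
→ (649, 180).  Check: 649²=421201, 13·180²=421200, difference 1.
n=2: (649,180)∘(649,180) = (649·649+13·180·180, 649·180+180·649) = (842401,233640)
n=3: (842401,233640)∘(649,180) = (649·842401+13·180·233640, 649·233640+180·842401) = (1093435849,303264540)

649 180
842401 233640
1093435849 303264540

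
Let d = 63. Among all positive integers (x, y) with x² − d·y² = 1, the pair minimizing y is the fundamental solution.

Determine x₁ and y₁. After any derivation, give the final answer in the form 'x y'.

[7; 1,14] for √63; ℓ=2 ⇒ convergent index 1
a_0=7:  p_0=7·1+0=7,  q_0=7·0+1=1
a_1=1:  p_1=1·7+1=8,  q_1=1·1+0=1
(x₁, y₁) = (8, 1);  8² − 63·1² = 1 ✓

8 1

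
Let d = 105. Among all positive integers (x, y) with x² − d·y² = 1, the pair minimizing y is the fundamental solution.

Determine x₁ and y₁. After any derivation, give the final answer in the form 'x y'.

41 4

d=105: √d = [10; 4,20] (ℓ=2, even), read p_1/q_1
i=0: a=10 ⇒ p=10, q=1
i=1: a=4 ⇒ p=41, q=4
(x₁, y₁) = (41, 4);  41² − 105·4² = 1 ✓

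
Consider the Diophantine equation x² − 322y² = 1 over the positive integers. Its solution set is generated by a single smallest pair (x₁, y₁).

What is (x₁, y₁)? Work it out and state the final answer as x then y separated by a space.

[17; 1,16,1,34] for √322; ℓ=4 ⇒ convergent index 3
i=0: a=17 ⇒ p=17, q=1
i=1: a=1 ⇒ p=18, q=1
i=2: a=16 ⇒ p=305, q=17
i=3: a=1 ⇒ p=323, q=18
fundamental: x₁=323, y₁=18  (since 104329 − 322·324 = 1)

323 18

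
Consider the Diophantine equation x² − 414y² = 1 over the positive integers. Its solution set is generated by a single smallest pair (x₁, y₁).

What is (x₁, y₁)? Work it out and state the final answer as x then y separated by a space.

24335 1196

[20; 2,1,7,2,7,1,2,40] for √414; ℓ=8 ⇒ convergent index 7
i=0: a=20 ⇒ p=20, q=1
i=1: a=2 ⇒ p=41, q=2
…
i=3: a=7 ⇒ p=468, q=23
…
i=6: a=1 ⇒ p=8444, q=415
i=7: a=2 ⇒ p=24335, q=1196
fundamental: x₁=24335, y₁=1196  (since 592192225 − 414·1430416 = 1)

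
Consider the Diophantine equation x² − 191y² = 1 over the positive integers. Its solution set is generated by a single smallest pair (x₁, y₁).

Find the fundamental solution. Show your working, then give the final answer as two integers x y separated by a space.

8994000 650783

d=191: √d = [13; 1,4,1,1,3,…,4,1,26] (ℓ=16, even), read p_15/q_15
i=0: a=13 ⇒ p=13, q=1
i=1: a=1 ⇒ p=14, q=1
i=2: a=4 ⇒ p=69, q=5
…
i=7: a=2 ⇒ p=2999, q=217
…
i=9: a=2 ⇒ p=83433, q=6037
i=10: a=2 ⇒ p=207083, q=14984
i=11: a=3 ⇒ p=704682, q=50989
i=12: a=1 ⇒ p=911765, q=65973
…
i=14: a=4 ⇒ p=7377553, q=533821
i=15: a=1 ⇒ p=8994000, q=650783
→ (8994000, 650783).  Check: 8994000²=80892036000000, 191·650783²=80892035999999, difference 1.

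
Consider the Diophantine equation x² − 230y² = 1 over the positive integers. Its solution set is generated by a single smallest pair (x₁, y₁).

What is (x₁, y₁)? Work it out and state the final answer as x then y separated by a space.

√230 = [15; 6,30, …], period ℓ=2 (even) → k=1
step 0: (15, 1)  from 15·(1,0) + (0,1)
step 1: (91, 6)  from 6·(15,1) + (1,0)
→ (91, 6).  Check: 91²=8281, 230·6²=8280, difference 1.

91 6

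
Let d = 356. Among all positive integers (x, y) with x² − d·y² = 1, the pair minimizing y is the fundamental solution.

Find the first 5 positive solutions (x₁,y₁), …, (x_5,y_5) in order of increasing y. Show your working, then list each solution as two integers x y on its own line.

√356 → a₀=18, period (1,6,1,1,2,…,6,1,36); ℓ=14 even so k=13
k=0  a_k=18  p_k/q_k = 18/1
…
k=2  a_k=6  p_k/q_k = 132/7
…
k=7  a_k=8  p_k/q_k = 8717/462
…
k=12  a_k=6  p_k/q_k = 433982/23001
k=13  a_k=1  p_k/q_k = 500001/26500
→ (500001, 26500).  Check: 500001²=250001000001, 356·26500²=250001000000, difference 1.
(500001+26500√356)^2 = 500002000001 + 26500053000√356
(500001+26500√356)^3 = 500003000004500001 + 26500106000079500√356
(500001+26500√356)^4 = 500004000010000008000001 + 26500159000265000106000√356
(500001+26500√356)^5 = 500005000017500025000012500001 + 26500212000556500530000132500√356

500001 26500
500002000001 26500053000
500003000004500001 26500106000079500
500004000010000008000001 26500159000265000106000
500005000017500025000012500001 26500212000556500530000132500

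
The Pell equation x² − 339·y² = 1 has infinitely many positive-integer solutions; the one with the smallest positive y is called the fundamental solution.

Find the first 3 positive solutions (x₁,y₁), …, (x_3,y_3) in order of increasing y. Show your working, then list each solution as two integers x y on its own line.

√339 → a₀=18, period (2,2,2,1,17,1,2,2,2,36); ℓ=10 even so k=9
a_0=18:  p_0=18·1+0=18,  q_0=18·0+1=1
a_1=2:  p_1=2·18+1=37,  q_1=2·1+0=2
a_2=2:  p_2=2·37+18=92,  q_2=2·2+1=5
…
a_5=17:  p_5=17·313+221=5542,  q_5=17·17+12=301
…
a_7=2:  p_7=2·5855+5542=17252,  q_7=2·318+301=937
a_8=2:  p_8=2·17252+5855=40359,  q_8=2·937+318=2192
a_9=2:  p_9=2·40359+17252=97970,  q_9=2·2192+937=5321
→ (97970, 5321).  Check: 97970²=9598120900, 339·5321²=9598120899, difference 1.
(97970+5321√339)^2 = 19196241799 + 1042596740√339
(97970+5321√339)^3 = 3761311617998090 + 204286405230279√339

97970 5321
19196241799 1042596740
3761311617998090 204286405230279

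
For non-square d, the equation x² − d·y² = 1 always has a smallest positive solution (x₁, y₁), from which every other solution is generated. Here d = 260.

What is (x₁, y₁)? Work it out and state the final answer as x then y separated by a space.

129 8

d=260: √d = [16; 8,32] (ℓ=2, even), read p_1/q_1
k=0  a_k=16  p_k/q_k = 16/1
k=1  a_k=8  p_k/q_k = 129/8
→ (129, 8).  Check: 129²=16641, 260·8²=16640, difference 1.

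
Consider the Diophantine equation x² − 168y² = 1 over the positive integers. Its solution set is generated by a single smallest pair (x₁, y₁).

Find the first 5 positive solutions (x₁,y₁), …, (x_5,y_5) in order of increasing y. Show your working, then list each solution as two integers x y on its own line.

13 1
337 26
8749 675
227137 17524
5896813 454949

√168 → a₀=12, period (1,24); ℓ=2 even so k=1
k=0  a_k=12  p_k/q_k = 12/1
k=1  a_k=1  p_k/q_k = 13/1
(x₁, y₁) = (13, 1);  13² − 168·1² = 1 ✓
(13+1√168)^2 = 337 + 26√168
(13+1√168)^3 = 8749 + 675√168
(13+1√168)^4 = 227137 + 17524√168
(13+1√168)^5 = 5896813 + 454949√168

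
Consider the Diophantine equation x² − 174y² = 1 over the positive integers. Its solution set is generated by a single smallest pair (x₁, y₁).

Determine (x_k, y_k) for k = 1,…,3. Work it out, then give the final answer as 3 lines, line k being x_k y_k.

1451 110
4210801 319220
12219743051 926376330

√174 → a₀=13, period (5,4,5,26); ℓ=4 even so k=3
i=0: a=13 ⇒ p=13, q=1
…
i=2: a=4 ⇒ p=277, q=21
i=3: a=5 ⇒ p=1451, q=110
→ (1451, 110).  Check: 1451²=2105401, 174·110²=2105400, difference 1.
k=2:  x_2 = 1451·1451+174·110·110 = 4210801,  y_2 = 1451·110+110·1451 = 319220
k=3:  x_3 = 1451·4210801+174·110·319220 = 12219743051,  y_3 = 1451·319220+110·4210801 = 926376330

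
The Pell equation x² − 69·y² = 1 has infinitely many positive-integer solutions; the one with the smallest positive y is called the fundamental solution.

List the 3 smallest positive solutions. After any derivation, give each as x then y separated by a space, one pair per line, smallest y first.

d=69: √d = [8; 3,3,1,4,1,3,3,16] (ℓ=8, even), read p_7/q_7
a_0=8:  p_0=8·1+0=8,  q_0=8·0+1=1
a_1=3:  p_1=3·8+1=25,  q_1=3·1+0=3
a_2=3:  p_2=3·25+8=83,  q_2=3·3+1=10
…
a_4=4:  p_4=4·108+83=515,  q_4=4·13+10=62
a_5=1:  p_5=1·515+108=623,  q_5=1·62+13=75
a_6=3:  p_6=3·623+515=2384,  q_6=3·75+62=287
a_7=3:  p_7=3·2384+623=7775,  q_7=3·287+75=936
→ (7775, 936).  Check: 7775²=60450625, 69·936²=60450624, difference 1.
k=2:  x_2 = 7775·7775+69·936·936 = 120901249,  y_2 = 7775·936+936·7775 = 14554800
k=3:  x_3 = 7775·120901249+69·936·14554800 = 1880014414175,  y_3 = 7775·14554800+936·120901249 = 226327139064

7775 936
120901249 14554800
1880014414175 226327139064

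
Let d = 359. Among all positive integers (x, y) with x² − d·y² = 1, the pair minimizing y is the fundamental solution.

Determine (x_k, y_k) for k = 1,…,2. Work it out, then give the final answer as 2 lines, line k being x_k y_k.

√359 → a₀=18, period (1,17,1,36); ℓ=4 even so k=3
step 0: (18, 1)  from 18·(1,0) + (0,1)
step 1: (19, 1)  from 1·(18,1) + (1,0)
step 2: (341, 18)  from 17·(19,1) + (18,1)
step 3: (360, 19)  from 1·(341,18) + (19,1)
→ (360, 19).  Check: 360²=129600, 359·19²=129599, difference 1.
k=2:  x_2 = 360·360+359·19·19 = 259199,  y_2 = 360·19+19·360 = 13680

360 19
259199 13680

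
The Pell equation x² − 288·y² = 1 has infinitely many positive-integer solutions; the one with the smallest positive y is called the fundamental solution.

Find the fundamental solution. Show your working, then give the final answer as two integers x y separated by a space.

17 1

√288 → a₀=16, period (1,32); ℓ=2 even so k=1
i=0: a=16 ⇒ p=16, q=1
i=1: a=1 ⇒ p=17, q=1
(x₁, y₁) = (17, 1);  17² − 288·1² = 1 ✓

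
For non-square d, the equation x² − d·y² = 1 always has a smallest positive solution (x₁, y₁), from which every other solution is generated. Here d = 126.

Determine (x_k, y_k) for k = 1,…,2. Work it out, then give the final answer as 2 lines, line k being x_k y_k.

√126 → a₀=11, period (4,2,4,22); ℓ=4 even so k=3
a_0=11:  p_0=11·1+0=11,  q_0=11·0+1=1
…
a_2=2:  p_2=2·45+11=101,  q_2=2·4+1=9
a_3=4:  p_3=4·101+45=449,  q_3=4·9+4=40
fundamental: x₁=449, y₁=40  (since 201601 − 126·1600 = 1)
(449+40√126)^2 = 403201 + 35920√126

449 40
403201 35920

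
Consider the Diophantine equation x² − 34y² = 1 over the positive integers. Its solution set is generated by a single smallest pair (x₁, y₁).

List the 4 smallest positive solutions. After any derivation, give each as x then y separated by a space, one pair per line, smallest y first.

√34 = [5; 1,4,1,10, …], period ℓ=4 (even) → k=3
step 0: (5, 1)  from 5·(1,0) + (0,1)
…
step 2: (29, 5)  from 4·(6,1) + (5,1)
step 3: (35, 6)  from 1·(29,5) + (6,1)
→ (35, 6).  Check: 35²=1225, 34·6²=1224, difference 1.
(x_2, y_2) = (35·35 + 34·6·6, 35·6 + 6·35) = (2449, 420)
(x_3, y_3) = (35·2449 + 34·6·420, 35·420 + 6·2449) = (171395, 29394)
(x_4, y_4) = (35·171395 + 34·6·29394, 35·29394 + 6·171395) = (11995201, 2057160)

35 6
2449 420
171395 29394
11995201 2057160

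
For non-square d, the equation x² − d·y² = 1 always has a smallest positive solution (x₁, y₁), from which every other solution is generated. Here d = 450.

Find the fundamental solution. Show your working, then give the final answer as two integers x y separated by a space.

d=450: √d = [21; 4,1,2,4,2,1,4,42] (ℓ=8, even), read p_7/q_7
a_0=21:  p_0=21·1+0=21,  q_0=21·0+1=1
…
a_2=1:  p_2=1·85+21=106,  q_2=1·4+1=5
a_3=2:  p_3=2·106+85=297,  q_3=2·5+4=14
a_4=4:  p_4=4·297+106=1294,  q_4=4·14+5=61
a_5=2:  p_5=2·1294+297=2885,  q_5=2·61+14=136
a_6=1:  p_6=1·2885+1294=4179,  q_6=1·136+61=197
a_7=4:  p_7=4·4179+2885=19601,  q_7=4·197+136=924
(x₁, y₁) = (19601, 924);  19601² − 450·924² = 1 ✓

19601 924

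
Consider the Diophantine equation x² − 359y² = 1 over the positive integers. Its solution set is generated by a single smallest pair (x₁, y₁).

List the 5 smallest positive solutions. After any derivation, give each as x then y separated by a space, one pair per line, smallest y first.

√359 → a₀=18, period (1,17,1,36); ℓ=4 even so k=3
i=0: a=18 ⇒ p=18, q=1
…
i=2: a=17 ⇒ p=341, q=18
i=3: a=1 ⇒ p=360, q=19
→ (360, 19).  Check: 360²=129600, 359·19²=129599, difference 1.
(360+19√359)^2 = 259199 + 13680√359
(360+19√359)^3 = 186622920 + 9849581√359
(360+19√359)^4 = 134368243201 + 7091684640√359
(360+19√359)^5 = 96744948481800 + 5106003091219√359

360 19
259199 13680
186622920 9849581
134368243201 7091684640
96744948481800 5106003091219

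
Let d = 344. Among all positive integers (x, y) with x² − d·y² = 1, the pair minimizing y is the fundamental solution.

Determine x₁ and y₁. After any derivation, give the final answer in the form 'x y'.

10405 561

√344 = [18; 1,1,4,1,3,1,4,1,1,36, …], period ℓ=10 (even) → k=9
a_0=18:  p_0=18·1+0=18,  q_0=18·0+1=1
a_1=1:  p_1=1·18+1=19,  q_1=1·1+0=1
…
a_3=4:  p_3=4·37+19=167,  q_3=4·2+1=9
a_4=1:  p_4=1·167+37=204,  q_4=1·9+2=11
a_5=3:  p_5=3·204+167=779,  q_5=3·11+9=42
…
a_8=1:  p_8=1·4711+983=5694,  q_8=1·254+53=307
a_9=1:  p_9=1·5694+4711=10405,  q_9=1·307+254=561
(x₁, y₁) = (10405, 561);  10405² − 344·561² = 1 ✓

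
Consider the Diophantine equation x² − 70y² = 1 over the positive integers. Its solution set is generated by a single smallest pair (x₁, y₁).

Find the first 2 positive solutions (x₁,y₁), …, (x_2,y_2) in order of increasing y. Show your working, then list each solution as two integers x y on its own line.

d=70: √d = [8; 2,1,2,1,2,16] (ℓ=6, even), read p_5/q_5
k=0  a_k=8  p_k/q_k = 8/1
k=1  a_k=2  p_k/q_k = 17/2
…
k=3  a_k=2  p_k/q_k = 67/8
k=4  a_k=1  p_k/q_k = 92/11
k=5  a_k=2  p_k/q_k = 251/30
fundamental: x₁=251, y₁=30  (since 63001 − 70·900 = 1)
(251+30√70)^2 = 126001 + 15060√70

251 30
126001 15060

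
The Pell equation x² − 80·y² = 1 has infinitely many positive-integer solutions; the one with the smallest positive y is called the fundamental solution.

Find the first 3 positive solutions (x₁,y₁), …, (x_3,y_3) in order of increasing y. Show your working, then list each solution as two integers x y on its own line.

9 1
161 18
2889 323

[8; 1,16] for √80; ℓ=2 ⇒ convergent index 1
i=0: a=8 ⇒ p=8, q=1
i=1: a=1 ⇒ p=9, q=1
(x₁, y₁) = (9, 1);  9² − 80·1² = 1 ✓
(9+1√80)^2 = 161 + 18√80
(9+1√80)^3 = 2889 + 323√80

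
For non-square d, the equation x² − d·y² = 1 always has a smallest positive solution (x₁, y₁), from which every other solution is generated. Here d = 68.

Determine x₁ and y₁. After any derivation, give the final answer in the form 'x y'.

33 4

d=68: √d = [8; 4,16] (ℓ=2, even), read p_1/q_1
a_0=8:  p_0=8·1+0=8,  q_0=8·0+1=1
a_1=4:  p_1=4·8+1=33,  q_1=4·1+0=4
fundamental: x₁=33, y₁=4  (since 1089 − 68·16 = 1)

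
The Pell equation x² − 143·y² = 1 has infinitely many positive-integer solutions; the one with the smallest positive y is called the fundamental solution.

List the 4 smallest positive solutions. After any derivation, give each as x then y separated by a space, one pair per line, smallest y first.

12 1
287 24
6876 575
164737 13776

√143 = [11; 1,22, …], period ℓ=2 (even) → k=1
a_0=11:  p_0=11·1+0=11,  q_0=11·0+1=1
a_1=1:  p_1=1·11+1=12,  q_1=1·1+0=1
fundamental: x₁=12, y₁=1  (since 144 − 143·1 = 1)
(12+1√143)^2 = 287 + 24√143
(12+1√143)^3 = 6876 + 575√143
(12+1√143)^4 = 164737 + 13776√143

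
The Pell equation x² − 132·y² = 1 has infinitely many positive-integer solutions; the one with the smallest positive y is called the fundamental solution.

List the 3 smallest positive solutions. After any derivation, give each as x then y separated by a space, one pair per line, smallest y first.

√132 → a₀=11, period (2,22); ℓ=2 even so k=1
step 0: (11, 1)  from 11·(1,0) + (0,1)
step 1: (23, 2)  from 2·(11,1) + (1,0)
(x₁, y₁) = (23, 2);  23² − 132·2² = 1 ✓
(23+2√132)^2 = 1057 + 92√132
(23+2√132)^3 = 48599 + 4230√132

23 2
1057 92
48599 4230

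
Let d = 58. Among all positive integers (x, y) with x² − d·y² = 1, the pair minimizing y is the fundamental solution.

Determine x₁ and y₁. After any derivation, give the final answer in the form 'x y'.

d=58: √d = [7; 1,1,1,1,1,1,14] (ℓ=7, odd), read p_13/q_13
i=0: a=7 ⇒ p=7, q=1
…
i=6: a=1 ⇒ p=99, q=13
…
i=10: a=1 ⇒ p=4539, q=596
…
i=12: a=1 ⇒ p=12071, q=1585
i=13: a=1 ⇒ p=19603, q=2574
→ (19603, 2574).  Check: 19603²=384277609, 58·2574²=384277608, difference 1.

19603 2574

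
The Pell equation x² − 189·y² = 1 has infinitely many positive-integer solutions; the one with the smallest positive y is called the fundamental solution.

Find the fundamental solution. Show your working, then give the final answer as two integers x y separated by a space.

55 4

√189 = [13; 1,2,1,26, …], period ℓ=4 (even) → k=3
a_0=13:  p_0=13·1+0=13,  q_0=13·0+1=1
…
a_2=2:  p_2=2·14+13=41,  q_2=2·1+1=3
a_3=1:  p_3=1·41+14=55,  q_3=1·3+1=4
fundamental: x₁=55, y₁=4  (since 3025 − 189·16 = 1)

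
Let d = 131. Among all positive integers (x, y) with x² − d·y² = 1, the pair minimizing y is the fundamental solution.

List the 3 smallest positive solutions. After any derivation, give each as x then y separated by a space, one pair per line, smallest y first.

10610 927
225144199 19670940
4777559892170 417417345873

√131 → a₀=11, period (2,4,11,4,2,22); ℓ=6 even so k=5
i=0: a=11 ⇒ p=11, q=1
i=1: a=2 ⇒ p=23, q=2
i=2: a=4 ⇒ p=103, q=9
i=3: a=11 ⇒ p=1156, q=101
i=4: a=4 ⇒ p=4727, q=413
i=5: a=2 ⇒ p=10610, q=927
(x₁, y₁) = (10610, 927);  10610² − 131·927² = 1 ✓
(10610+927√131)^2 = 225144199 + 19670940√131
(10610+927√131)^3 = 4777559892170 + 417417345873√131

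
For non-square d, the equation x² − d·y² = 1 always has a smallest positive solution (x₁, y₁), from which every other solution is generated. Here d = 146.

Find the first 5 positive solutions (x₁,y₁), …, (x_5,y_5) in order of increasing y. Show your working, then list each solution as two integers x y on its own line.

√146 → a₀=12, period (12,24); ℓ=2 even so k=1
k=0  a_k=12  p_k/q_k = 12/1
k=1  a_k=12  p_k/q_k = 145/12
fundamental: x₁=145, y₁=12  (since 21025 − 146·144 = 1)
(x_2, y_2) = (145·145 + 146·12·12, 145·12 + 12·145) = (42049, 3480)
(x_3, y_3) = (145·42049 + 146·12·3480, 145·3480 + 12·42049) = (12194065, 1009188)
(x_4, y_4) = (145·12194065 + 146·12·1009188, 145·1009188 + 12·12194065) = (3536236801, 292661040)
(x_5, y_5) = (145·3536236801 + 146·12·292661040, 145·292661040 + 12·3536236801) = (1025496478225, 84870692412)

145 12
42049 3480
12194065 1009188
3536236801 292661040
1025496478225 84870692412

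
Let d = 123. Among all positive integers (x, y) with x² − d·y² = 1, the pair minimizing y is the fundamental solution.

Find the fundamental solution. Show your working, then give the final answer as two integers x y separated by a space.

√123 = [11; 11,22, …], period ℓ=2 (even) → k=1
i=0: a=11 ⇒ p=11, q=1
i=1: a=11 ⇒ p=122, q=11
→ (122, 11).  Check: 122²=14884, 123·11²=14883, difference 1.

122 11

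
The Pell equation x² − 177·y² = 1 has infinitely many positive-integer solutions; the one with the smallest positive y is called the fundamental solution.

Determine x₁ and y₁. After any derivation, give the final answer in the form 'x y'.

62423 4692

√177 → a₀=13, period (3,3,2,8,2,3,3,26); ℓ=8 even so k=7
i=0: a=13 ⇒ p=13, q=1
…
i=2: a=3 ⇒ p=133, q=10
i=3: a=2 ⇒ p=306, q=23
i=4: a=8 ⇒ p=2581, q=194
i=5: a=2 ⇒ p=5468, q=411
i=6: a=3 ⇒ p=18985, q=1427
i=7: a=3 ⇒ p=62423, q=4692
→ (62423, 4692).  Check: 62423²=3896630929, 177·4692²=3896630928, difference 1.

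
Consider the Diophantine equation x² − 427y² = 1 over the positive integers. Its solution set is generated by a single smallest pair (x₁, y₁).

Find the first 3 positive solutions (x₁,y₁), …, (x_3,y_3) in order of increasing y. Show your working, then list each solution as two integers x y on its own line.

√427 → a₀=20, period (1,1,1,40); ℓ=4 even so k=3
a_0=20:  p_0=20·1+0=20,  q_0=20·0+1=1
a_1=1:  p_1=1·20+1=21,  q_1=1·1+0=1
a_2=1:  p_2=1·21+20=41,  q_2=1·1+1=2
a_3=1:  p_3=1·41+21=62,  q_3=1·2+1=3
fundamental: x₁=62, y₁=3  (since 3844 − 427·9 = 1)
k=2:  x_2 = 62·62+427·3·3 = 7687,  y_2 = 62·3+3·62 = 372
k=3:  x_3 = 62·7687+427·3·372 = 953126,  y_3 = 62·372+3·7687 = 46125

62 3
7687 372
953126 46125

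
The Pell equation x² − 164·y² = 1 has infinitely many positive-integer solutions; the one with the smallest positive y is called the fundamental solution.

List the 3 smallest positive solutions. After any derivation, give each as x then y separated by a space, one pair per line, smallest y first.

2049 160
8396801 655680
34410088449 2686976480

d=164: √d = [12; 1,4,6,4,1,24] (ℓ=6, even), read p_5/q_5
k=0  a_k=12  p_k/q_k = 12/1
k=1  a_k=1  p_k/q_k = 13/1
k=2  a_k=4  p_k/q_k = 64/5
k=3  a_k=6  p_k/q_k = 397/31
k=4  a_k=4  p_k/q_k = 1652/129
k=5  a_k=1  p_k/q_k = 2049/160
fundamental: x₁=2049, y₁=160  (since 4198401 − 164·25600 = 1)
(2049+160√164)^2 = 8396801 + 655680√164
(2049+160√164)^3 = 34410088449 + 2686976480√164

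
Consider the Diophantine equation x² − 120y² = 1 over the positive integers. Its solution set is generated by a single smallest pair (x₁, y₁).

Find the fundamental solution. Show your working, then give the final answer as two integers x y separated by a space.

√120 = [10; 1,20, …], period ℓ=2 (even) → k=1
k=0  a_k=10  p_k/q_k = 10/1
k=1  a_k=1  p_k/q_k = 11/1
fundamental: x₁=11, y₁=1  (since 121 − 120·1 = 1)

11 1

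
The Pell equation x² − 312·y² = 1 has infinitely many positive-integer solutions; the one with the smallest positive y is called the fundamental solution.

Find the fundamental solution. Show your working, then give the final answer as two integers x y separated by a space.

53 3

d=312: √d = [17; 1,1,1,34] (ℓ=4, even), read p_3/q_3
step 0: (17, 1)  from 17·(1,0) + (0,1)
…
step 2: (35, 2)  from 1·(18,1) + (17,1)
step 3: (53, 3)  from 1·(35,2) + (18,1)
(x₁, y₁) = (53, 3);  53² − 312·3² = 1 ✓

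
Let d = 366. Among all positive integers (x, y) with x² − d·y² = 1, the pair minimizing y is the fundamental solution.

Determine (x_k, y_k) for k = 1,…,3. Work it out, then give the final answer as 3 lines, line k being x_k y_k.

√366 → a₀=19, period (7,1,1,1,2,12,2,1,1,1,7,38); ℓ=12 even so k=11
step 0: (19, 1)  from 19·(1,0) + (0,1)
step 1: (134, 7)  from 7·(19,1) + (1,0)
…
step 3: (287, 15)  from 1·(153,8) + (134,7)
…
step 5: (1167, 61)  from 2·(440,23) + (287,15)
step 6: (14444, 755)  from 12·(1167,61) + (440,23)
step 7: (30055, 1571)  from 2·(14444,755) + (1167,61)
…
step 9: (74554, 3897)  from 1·(44499,2326) + (30055,1571)
step 10: (119053, 6223)  from 1·(74554,3897) + (44499,2326)
step 11: (907925, 47458)  from 7·(119053,6223) + (74554,3897)
→ (907925, 47458).  Check: 907925²=824327805625, 366·47458²=824327805624, difference 1.
k=2:  x_2 = 907925·907925+366·47458·47458 = 1648655611249,  y_2 = 907925·47458+47458·907925 = 86176609300
k=3:  x_3 = 907925·1648655611249+366·47458·86176609300 = 2993711291685588725,  y_3 = 907925·86176609300+47458·1648655611249 = 156483795997357542

907925 47458
1648655611249 86176609300
2993711291685588725 156483795997357542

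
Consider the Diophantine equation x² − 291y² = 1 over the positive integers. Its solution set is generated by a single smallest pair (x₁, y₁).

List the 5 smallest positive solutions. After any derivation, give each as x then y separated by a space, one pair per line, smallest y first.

√291 = [17; 17,34, …], period ℓ=2 (even) → k=1
a_0=17:  p_0=17·1+0=17,  q_0=17·0+1=1
a_1=17:  p_1=17·17+1=290,  q_1=17·1+0=17
(x₁, y₁) = (290, 17);  290² − 291·17² = 1 ✓
(x_2, y_2) = (290·290 + 291·17·17, 290·17 + 17·290) = (168199, 9860)
(x_3, y_3) = (290·168199 + 291·17·9860, 290·9860 + 17·168199) = (97555130, 5718783)
(x_4, y_4) = (290·97555130 + 291·17·5718783, 290·5718783 + 17·97555130) = (56581807201, 3316884280)
(x_5, y_5) = (290·56581807201 + 291·17·3316884280, 290·3316884280 + 17·56581807201) = (32817350621450, 1923787163617)

290 17
168199 9860
97555130 5718783
56581807201 3316884280
32817350621450 1923787163617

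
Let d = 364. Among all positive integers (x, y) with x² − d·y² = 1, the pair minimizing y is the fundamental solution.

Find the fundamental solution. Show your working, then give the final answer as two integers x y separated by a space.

d=364: √d = [19; 12,1,2,3,1,8,1,3,2,1,12,38] (ℓ=12, even), read p_11/q_11
a_0=19:  p_0=19·1+0=19,  q_0=19·0+1=1
…
a_4=3:  p_4=3·725+248=2423,  q_4=3·38+13=127
a_5=1:  p_5=1·2423+725=3148,  q_5=1·127+38=165
a_6=8:  p_6=8·3148+2423=27607,  q_6=8·165+127=1447
…
a_10=1:  p_10=1·270499+119872=390371,  q_10=1·14178+6283=20461
a_11=12:  p_11=12·390371+270499=4954951,  q_11=12·20461+14178=259710
→ (4954951, 259710).  Check: 4954951²=24551539412401, 364·259710²=24551539412400, difference 1.

4954951 259710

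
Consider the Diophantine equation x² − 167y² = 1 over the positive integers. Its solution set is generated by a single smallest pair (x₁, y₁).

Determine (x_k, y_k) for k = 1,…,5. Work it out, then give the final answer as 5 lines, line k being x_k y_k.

168 13
56447 4368
18966024 1467635
6372527617 493120992
2141150313288 165687185677

[12; 1,11,1,24] for √167; ℓ=4 ⇒ convergent index 3
k=0  a_k=12  p_k/q_k = 12/1
…
k=2  a_k=11  p_k/q_k = 155/12
k=3  a_k=1  p_k/q_k = 168/13
→ (168, 13).  Check: 168²=28224, 167·13²=28223, difference 1.
(x_2, y_2) = (168·168 + 167·13·13, 168·13 + 13·168) = (56447, 4368)
(x_3, y_3) = (168·56447 + 167·13·4368, 168·4368 + 13·56447) = (18966024, 1467635)
(x_4, y_4) = (168·18966024 + 167·13·1467635, 168·1467635 + 13·18966024) = (6372527617, 493120992)
(x_5, y_5) = (168·6372527617 + 167·13·493120992, 168·493120992 + 13·6372527617) = (2141150313288, 165687185677)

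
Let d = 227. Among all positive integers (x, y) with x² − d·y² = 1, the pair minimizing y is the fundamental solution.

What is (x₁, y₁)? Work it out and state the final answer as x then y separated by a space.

√227 = [15; 15,30, …], period ℓ=2 (even) → k=1
step 0: (15, 1)  from 15·(1,0) + (0,1)
step 1: (226, 15)  from 15·(15,1) + (1,0)
→ (226, 15).  Check: 226²=51076, 227·15²=51075, difference 1.

226 15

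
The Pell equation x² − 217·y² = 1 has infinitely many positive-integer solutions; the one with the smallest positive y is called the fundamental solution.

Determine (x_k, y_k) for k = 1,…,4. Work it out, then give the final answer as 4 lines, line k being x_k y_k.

√217 = [14; 1,2,1,2,1,…,2,1,28, …], period ℓ=16 (even) → k=15
i=0: a=14 ⇒ p=14, q=1
i=1: a=1 ⇒ p=15, q=1
i=2: a=2 ⇒ p=44, q=3
i=3: a=1 ⇒ p=59, q=4
i=4: a=2 ⇒ p=162, q=11
i=5: a=1 ⇒ p=221, q=15
i=6: a=1 ⇒ p=383, q=26
i=7: a=9 ⇒ p=3668, q=249
i=8: a=4 ⇒ p=15055, q=1022
i=9: a=9 ⇒ p=139163, q=9447
i=10: a=1 ⇒ p=154218, q=10469
i=11: a=1 ⇒ p=293381, q=19916
i=12: a=2 ⇒ p=740980, q=50301
i=13: a=1 ⇒ p=1034361, q=70217
i=14: a=2 ⇒ p=2809702, q=190735
i=15: a=1 ⇒ p=3844063, q=260952
fundamental: x₁=3844063, y₁=260952  (since 14776820347969 − 217·68095946304 = 1)
(3844063+260952√217)^2 = 29553640695937 + 2006231855952√217
(3844063+260952√217)^3 = 227212113429087499999 + 15424163293772565000√217
(3844063+260952√217)^4 = 1746835356769087211376615937 + 118582910847096488831334048√217

3844063 260952
29553640695937 2006231855952
227212113429087499999 15424163293772565000
1746835356769087211376615937 118582910847096488831334048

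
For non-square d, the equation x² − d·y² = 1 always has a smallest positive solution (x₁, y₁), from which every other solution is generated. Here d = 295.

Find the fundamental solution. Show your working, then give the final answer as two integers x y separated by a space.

[17; 5,1,2,3,2,6,2,3,2,1,5,34] for √295; ℓ=12 ⇒ convergent index 11
a_0=17:  p_0=17·1+0=17,  q_0=17·0+1=1
…
a_3=2:  p_3=2·103+86=292,  q_3=2·6+5=17
…
a_5=2:  p_5=2·979+292=2250,  q_5=2·57+17=131
…
a_7=2:  p_7=2·14479+2250=31208,  q_7=2·843+131=1817
a_8=3:  p_8=3·31208+14479=108103,  q_8=3·1817+843=6294
a_9=2:  p_9=2·108103+31208=247414,  q_9=2·6294+1817=14405
a_10=1:  p_10=1·247414+108103=355517,  q_10=1·14405+6294=20699
a_11=5:  p_11=5·355517+247414=2024999,  q_11=5·20699+14405=117900
→ (2024999, 117900).  Check: 2024999²=4100620950001, 295·117900²=4100620950000, difference 1.

2024999 117900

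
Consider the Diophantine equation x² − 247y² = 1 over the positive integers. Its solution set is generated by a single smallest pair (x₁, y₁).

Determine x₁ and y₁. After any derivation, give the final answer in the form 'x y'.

85292 5427

d=247: √d = [15; 1,2,1,1,9,1,9,1,1,2,1,30] (ℓ=12, even), read p_11/q_11
i=0: a=15 ⇒ p=15, q=1
i=1: a=1 ⇒ p=16, q=1
…
i=4: a=1 ⇒ p=110, q=7
i=5: a=9 ⇒ p=1053, q=67
i=6: a=1 ⇒ p=1163, q=74
…
i=9: a=1 ⇒ p=24203, q=1540
i=10: a=2 ⇒ p=61089, q=3887
i=11: a=1 ⇒ p=85292, q=5427
→ (85292, 5427).  Check: 85292²=7274725264, 247·5427²=7274725263, difference 1.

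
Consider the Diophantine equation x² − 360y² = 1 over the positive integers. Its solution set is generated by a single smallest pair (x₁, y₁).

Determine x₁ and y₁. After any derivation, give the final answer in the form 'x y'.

19 1

[18; 1,36] for √360; ℓ=2 ⇒ convergent index 1
k=0  a_k=18  p_k/q_k = 18/1
k=1  a_k=1  p_k/q_k = 19/1
fundamental: x₁=19, y₁=1  (since 361 − 360·1 = 1)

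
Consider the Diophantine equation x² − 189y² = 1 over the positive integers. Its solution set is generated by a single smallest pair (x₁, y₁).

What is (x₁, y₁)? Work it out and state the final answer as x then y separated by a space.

d=189: √d = [13; 1,2,1,26] (ℓ=4, even), read p_3/q_3
step 0: (13, 1)  from 13·(1,0) + (0,1)
step 1: (14, 1)  from 1·(13,1) + (1,0)
step 2: (41, 3)  from 2·(14,1) + (13,1)
step 3: (55, 4)  from 1·(41,3) + (14,1)
fundamental: x₁=55, y₁=4  (since 3025 − 189·16 = 1)

55 4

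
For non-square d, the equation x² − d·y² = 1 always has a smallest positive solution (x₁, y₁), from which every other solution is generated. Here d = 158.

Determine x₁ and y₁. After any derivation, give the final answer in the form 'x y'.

7743 616

[12; 1,1,3,12,3,1,1,24] for √158; ℓ=8 ⇒ convergent index 7
a_0=12:  p_0=12·1+0=12,  q_0=12·0+1=1
…
a_3=3:  p_3=3·25+13=88,  q_3=3·2+1=7
a_4=12:  p_4=12·88+25=1081,  q_4=12·7+2=86
a_5=3:  p_5=3·1081+88=3331,  q_5=3·86+7=265
a_6=1:  p_6=1·3331+1081=4412,  q_6=1·265+86=351
a_7=1:  p_7=1·4412+3331=7743,  q_7=1·351+265=616
(x₁, y₁) = (7743, 616);  7743² − 158·616² = 1 ✓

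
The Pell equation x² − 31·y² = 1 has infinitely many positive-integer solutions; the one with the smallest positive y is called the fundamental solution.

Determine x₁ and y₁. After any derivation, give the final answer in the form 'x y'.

√31 = [5; 1,1,3,5,3,1,1,10, …], period ℓ=8 (even) → k=7
i=0: a=5 ⇒ p=5, q=1
i=1: a=1 ⇒ p=6, q=1
i=2: a=1 ⇒ p=11, q=2
…
i=6: a=1 ⇒ p=863, q=155
i=7: a=1 ⇒ p=1520, q=273
→ (1520, 273).  Check: 1520²=2310400, 31·273²=2310399, difference 1.

1520 273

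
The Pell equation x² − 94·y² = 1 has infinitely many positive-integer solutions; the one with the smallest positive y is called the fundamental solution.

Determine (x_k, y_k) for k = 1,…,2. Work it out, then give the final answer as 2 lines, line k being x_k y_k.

d=94: √d = [9; 1,2,3,1,1,…,2,1,18] (ℓ=16, even), read p_15/q_15
step 0: (9, 1)  from 9·(1,0) + (0,1)
step 1: (10, 1)  from 1·(9,1) + (1,0)
…
step 4: (126, 13)  from 1·(97,10) + (29,3)
…
step 11: (99455, 10258)  from 1·(85038,8771) + (14417,1487)
step 12: (184493, 19029)  from 1·(99455,10258) + (85038,8771)
…
step 14: (1490361, 153719)  from 2·(652934,67345) + (184493,19029)
step 15: (2143295, 221064)  from 1·(1490361,153719) + (652934,67345)
(x₁, y₁) = (2143295, 221064);  2143295² − 94·221064² = 1 ✓
(2143295+221064√94)^2 = 9187426914049 + 947610731760√94

2143295 221064
9187426914049 947610731760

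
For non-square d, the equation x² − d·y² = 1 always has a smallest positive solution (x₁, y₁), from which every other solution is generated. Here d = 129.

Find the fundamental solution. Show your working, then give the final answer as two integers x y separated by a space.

√129 → a₀=11, period (2,1,3,1,6,1,3,1,2,22); ℓ=10 even so k=9
step 0: (11, 1)  from 11·(1,0) + (0,1)
step 1: (23, 2)  from 2·(11,1) + (1,0)
…
step 3: (125, 11)  from 3·(34,3) + (23,2)
step 4: (159, 14)  from 1·(125,11) + (34,3)
step 5: (1079, 95)  from 6·(159,14) + (125,11)
step 6: (1238, 109)  from 1·(1079,95) + (159,14)
step 7: (4793, 422)  from 3·(1238,109) + (1079,95)
step 8: (6031, 531)  from 1·(4793,422) + (1238,109)
step 9: (16855, 1484)  from 2·(6031,531) + (4793,422)
fundamental: x₁=16855, y₁=1484  (since 284091025 − 129·2202256 = 1)

16855 1484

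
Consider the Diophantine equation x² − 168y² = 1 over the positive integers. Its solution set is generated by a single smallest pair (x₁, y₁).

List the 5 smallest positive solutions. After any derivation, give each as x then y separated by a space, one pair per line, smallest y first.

13 1
337 26
8749 675
227137 17524
5896813 454949

√168 → a₀=12, period (1,24); ℓ=2 even so k=1
k=0  a_k=12  p_k/q_k = 12/1
k=1  a_k=1  p_k/q_k = 13/1
→ (13, 1).  Check: 13²=169, 168·1²=168, difference 1.
(x_2, y_2) = (13·13 + 168·1·1, 13·1 + 1·13) = (337, 26)
(x_3, y_3) = (13·337 + 168·1·26, 13·26 + 1·337) = (8749, 675)
(x_4, y_4) = (13·8749 + 168·1·675, 13·675 + 1·8749) = (227137, 17524)
(x_5, y_5) = (13·227137 + 168·1·17524, 13·17524 + 1·227137) = (5896813, 454949)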